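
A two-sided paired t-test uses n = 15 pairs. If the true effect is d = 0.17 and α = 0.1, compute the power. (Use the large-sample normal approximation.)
Power ≈ 0.16

Power calculation (paired t-test, normal approximation):
z_β = d · √n - z_{α/2}
z_β = 0.17 · √15 - 1.645
z_β = 0.17 · 3.873 - 1.645
z_β = -0.986

Power = Φ(z_β) = Φ(-0.986) ≈ 0.162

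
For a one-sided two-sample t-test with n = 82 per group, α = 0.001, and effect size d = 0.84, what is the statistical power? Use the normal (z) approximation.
Power ≈ 0.99

Power calculation (two-sample t-test, normal approximation):
z_β = d · √(n/2) - z_α
z_β = 0.84 · √(82/2) - 3.090
z_β = 0.84 · 6.403 - 3.090
z_β = 2.288

Power = Φ(z_β) = Φ(2.288) ≈ 0.989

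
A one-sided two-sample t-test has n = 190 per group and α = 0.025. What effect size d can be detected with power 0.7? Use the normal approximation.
d ≈ 0.25

Minimum detectable effect (two-sample t-test, normal approximation):
d = (z_α + z_β) / √(n/2)
d = (1.960 + 0.524) / √(190/2)
d = 2.484 / 9.747
d ≈ 0.25

By Cohen's convention (0.2 small / 0.5 medium / 0.8 large): small effect.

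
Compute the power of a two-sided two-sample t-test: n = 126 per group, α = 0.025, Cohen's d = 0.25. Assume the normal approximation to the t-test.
Power ≈ 0.40

Power calculation (two-sample t-test, normal approximation):
z_β = d · √(n/2) - z_{α/2}
z_β = 0.25 · √(126/2) - 2.241
z_β = 0.25 · 7.937 - 2.241
z_β = -0.257

Power = Φ(z_β) = Φ(-0.257) ≈ 0.399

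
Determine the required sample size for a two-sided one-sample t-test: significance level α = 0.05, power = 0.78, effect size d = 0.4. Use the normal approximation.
n = 47

Sample size formula (one-sample t-test, normal approximation):
n = ((z_{α/2} + z_β) / d)²

z_{α/2} = 1.960 (for α = 0.05, two-sided)
z_β = 0.772 (for power = 0.78)
d = 0.4

n = ((1.960 + 0.772) / 0.4)²
n = (6.830)²
n ≈ 46.65
Round up to the next whole number: n = 47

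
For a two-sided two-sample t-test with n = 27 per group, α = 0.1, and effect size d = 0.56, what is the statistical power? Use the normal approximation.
Power ≈ 0.66

Power calculation (two-sample t-test, normal approximation):
z_β = d · √(n/2) - z_{α/2}
z_β = 0.56 · √(27/2) - 1.645
z_β = 0.56 · 3.674 - 1.645
z_β = 0.413

Power = Φ(z_β) = Φ(0.413) ≈ 0.660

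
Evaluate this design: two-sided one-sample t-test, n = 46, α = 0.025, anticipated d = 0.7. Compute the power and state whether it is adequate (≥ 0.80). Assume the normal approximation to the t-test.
Power ≈ 0.99; the study is adequately powered (power ≥ 0.80)

Power calculation (one-sample t-test, normal approximation):
z_β = d · √n - z_{α/2}
z_β = 0.7 · √46 - 2.241
z_β = 0.7 · 6.782 - 2.241
z_β = 2.506

Power = Φ(z_β) = Φ(2.506) ≈ 0.994

Effect size d = 0.7 is medium by Cohen's convention (0.2/0.5/0.8).

Threshold: power ≥ 0.80 is conventionally adequate.
Power ≈ 0.99 → the study is adequately powered (power ≥ 0.80).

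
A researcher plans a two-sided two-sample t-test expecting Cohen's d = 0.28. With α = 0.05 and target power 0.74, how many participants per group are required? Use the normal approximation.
n = 173 per group

Sample size formula (two-sample t-test, normal approximation):
n = 2 · ((z_{α/2} + z_β) / d)²

z_{α/2} = 1.960 (for α = 0.05, two-sided)
z_β = 0.643 (for power = 0.74)
d = 0.28

n = 2 · ((1.960 + 0.643) / 0.28)²
n = 2 · (9.296)²
n ≈ 172.83
Round up to the next whole number: n = 173 per group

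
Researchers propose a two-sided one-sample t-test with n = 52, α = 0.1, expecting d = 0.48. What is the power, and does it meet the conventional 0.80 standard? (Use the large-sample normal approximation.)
Power ≈ 0.97; the study is adequately powered (power ≥ 0.80)

Power calculation (one-sample t-test, normal approximation):
z_β = d · √n - z_{α/2}
z_β = 0.48 · √52 - 1.645
z_β = 0.48 · 7.211 - 1.645
z_β = 1.816

Power = Φ(z_β) = Φ(1.816) ≈ 0.965

Effect size d = 0.48 is small by Cohen's convention (0.2/0.5/0.8).

Threshold: power ≥ 0.80 is conventionally adequate.
Power ≈ 0.97 → the study is adequately powered (power ≥ 0.80).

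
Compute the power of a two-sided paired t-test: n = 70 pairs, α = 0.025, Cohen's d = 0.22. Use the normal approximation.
Power ≈ 0.34

Power calculation (paired t-test, normal approximation):
z_β = d · √n - z_{α/2}
z_β = 0.22 · √70 - 2.241
z_β = 0.22 · 8.367 - 2.241
z_β = -0.401

Power = Φ(z_β) = Φ(-0.401) ≈ 0.344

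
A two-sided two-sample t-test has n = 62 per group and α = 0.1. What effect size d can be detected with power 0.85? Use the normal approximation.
d ≈ 0.48

Minimum detectable effect (two-sample t-test, normal approximation):
d = (z_{α/2} + z_β) / √(n/2)
d = (1.645 + 1.036) / √(62/2)
d = 2.681 / 5.568
d ≈ 0.48

By Cohen's convention (0.2 small / 0.5 medium / 0.8 large): small effect.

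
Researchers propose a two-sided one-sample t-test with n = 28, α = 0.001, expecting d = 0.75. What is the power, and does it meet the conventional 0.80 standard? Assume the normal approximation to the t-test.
Power ≈ 0.75; the study is underpowered (power < 0.80)

Power calculation (one-sample t-test, normal approximation):
z_β = d · √n - z_{α/2}
z_β = 0.75 · √28 - 3.291
z_β = 0.75 · 5.292 - 3.291
z_β = 0.678

Power = Φ(z_β) = Φ(0.678) ≈ 0.751

Effect size d = 0.75 is medium by Cohen's convention (0.2/0.5/0.8).

Threshold: power ≥ 0.80 is conventionally adequate.
Power ≈ 0.75 → the study is underpowered (power < 0.80).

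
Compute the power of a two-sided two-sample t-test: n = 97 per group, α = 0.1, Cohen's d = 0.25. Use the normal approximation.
Power ≈ 0.54

Power calculation (two-sample t-test, normal approximation):
z_β = d · √(n/2) - z_{α/2}
z_β = 0.25 · √(97/2) - 1.645
z_β = 0.25 · 6.964 - 1.645
z_β = 0.096

Power = Φ(z_β) = Φ(0.096) ≈ 0.538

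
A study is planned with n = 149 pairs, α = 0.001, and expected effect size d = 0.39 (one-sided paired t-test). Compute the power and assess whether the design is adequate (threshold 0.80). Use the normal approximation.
Power ≈ 0.95; the study is adequately powered (power ≥ 0.80)

Power calculation (paired t-test, normal approximation):
z_β = d · √n - z_α
z_β = 0.39 · √149 - 3.090
z_β = 0.39 · 12.207 - 3.090
z_β = 1.670

Power = Φ(z_β) = Φ(1.670) ≈ 0.953

Effect size d = 0.39 is small by Cohen's convention (0.2/0.5/0.8).

Threshold: power ≥ 0.80 is conventionally adequate.
Power ≈ 0.95 → the study is adequately powered (power ≥ 0.80).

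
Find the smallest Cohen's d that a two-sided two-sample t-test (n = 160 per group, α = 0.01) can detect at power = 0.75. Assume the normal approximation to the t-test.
d ≈ 0.36

Minimum detectable effect (two-sample t-test, normal approximation):
d = (z_{α/2} + z_β) / √(n/2)
d = (2.576 + 0.674) / √(160/2)
d = 3.250 / 8.944
d ≈ 0.36

By Cohen's convention (0.2 small / 0.5 medium / 0.8 large): small effect.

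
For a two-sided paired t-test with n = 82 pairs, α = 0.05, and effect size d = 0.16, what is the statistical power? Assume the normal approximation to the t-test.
Power ≈ 0.30

Power calculation (paired t-test, normal approximation):
z_β = d · √n - z_{α/2}
z_β = 0.16 · √82 - 1.960
z_β = 0.16 · 9.055 - 1.960
z_β = -0.511

Power = Φ(z_β) = Φ(-0.511) ≈ 0.305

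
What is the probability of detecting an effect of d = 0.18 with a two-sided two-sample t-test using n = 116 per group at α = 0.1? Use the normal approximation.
Power ≈ 0.39

Power calculation (two-sample t-test, normal approximation):
z_β = d · √(n/2) - z_{α/2}
z_β = 0.18 · √(116/2) - 1.645
z_β = 0.18 · 7.616 - 1.645
z_β = -0.274

Power = Φ(z_β) = Φ(-0.274) ≈ 0.392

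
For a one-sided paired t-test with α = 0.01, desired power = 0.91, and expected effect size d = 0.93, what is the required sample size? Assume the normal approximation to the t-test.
n = 16 pairs

Sample size formula (paired t-test, normal approximation):
n = ((z_α + z_β) / d)²

z_α = 2.326 (for α = 0.01, one-sided)
z_β = 1.341 (for power = 0.91)
d = 0.93

n = ((2.326 + 1.341) / 0.93)²
n = (3.943)²
n ≈ 15.55
Round up to the next whole number: n = 16 pairs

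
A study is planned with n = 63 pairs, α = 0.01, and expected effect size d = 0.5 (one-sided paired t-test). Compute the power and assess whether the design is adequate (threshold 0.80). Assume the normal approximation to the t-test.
Power ≈ 0.95; the study is adequately powered (power ≥ 0.80)

Power calculation (paired t-test, normal approximation):
z_β = d · √n - z_α
z_β = 0.5 · √63 - 2.326
z_β = 0.5 · 7.937 - 2.326
z_β = 1.642

Power = Φ(z_β) = Φ(1.642) ≈ 0.950

Effect size d = 0.5 is medium by Cohen's convention (0.2/0.5/0.8).

Threshold: power ≥ 0.80 is conventionally adequate.
Power ≈ 0.95 → the study is adequately powered (power ≥ 0.80).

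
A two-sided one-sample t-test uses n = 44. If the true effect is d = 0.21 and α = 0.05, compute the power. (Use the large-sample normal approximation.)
Power ≈ 0.29

Power calculation (one-sample t-test, normal approximation):
z_β = d · √n - z_{α/2}
z_β = 0.21 · √44 - 1.960
z_β = 0.21 · 6.633 - 1.960
z_β = -0.567

Power = Φ(z_β) = Φ(-0.567) ≈ 0.285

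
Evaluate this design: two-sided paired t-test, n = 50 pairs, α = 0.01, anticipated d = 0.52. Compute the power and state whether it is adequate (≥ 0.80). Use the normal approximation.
Power ≈ 0.86; the study is adequately powered (power ≥ 0.80)

Power calculation (paired t-test, normal approximation):
z_β = d · √n - z_{α/2}
z_β = 0.52 · √50 - 2.576
z_β = 0.52 · 7.071 - 2.576
z_β = 1.101

Power = Φ(z_β) = Φ(1.101) ≈ 0.865

Effect size d = 0.52 is medium by Cohen's convention (0.2/0.5/0.8).

Threshold: power ≥ 0.80 is conventionally adequate.
Power ≈ 0.86 → the study is adequately powered (power ≥ 0.80).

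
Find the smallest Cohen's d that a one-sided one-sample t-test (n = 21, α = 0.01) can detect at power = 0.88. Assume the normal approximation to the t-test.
d ≈ 0.76

Minimum detectable effect (one-sample t-test, normal approximation):
d = (z_α + z_β) / √n
d = (2.326 + 1.175) / √21
d = 3.501 / 4.583
d ≈ 0.76

By Cohen's convention (0.2 small / 0.5 medium / 0.8 large): medium effect.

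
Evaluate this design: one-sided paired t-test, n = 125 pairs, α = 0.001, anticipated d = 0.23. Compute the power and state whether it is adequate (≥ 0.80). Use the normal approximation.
Power ≈ 0.30; the study is underpowered (power < 0.80)

Power calculation (paired t-test, normal approximation):
z_β = d · √n - z_α
z_β = 0.23 · √125 - 3.090
z_β = 0.23 · 11.180 - 3.090
z_β = -0.519

Power = Φ(z_β) = Φ(-0.519) ≈ 0.302

Effect size d = 0.23 is small by Cohen's convention (0.2/0.5/0.8).

Threshold: power ≥ 0.80 is conventionally adequate.
Power ≈ 0.30 → the study is underpowered (power < 0.80).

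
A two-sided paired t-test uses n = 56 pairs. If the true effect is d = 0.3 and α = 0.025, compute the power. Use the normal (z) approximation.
Power ≈ 0.50

Power calculation (paired t-test, normal approximation):
z_β = d · √n - z_{α/2}
z_β = 0.3 · √56 - 2.241
z_β = 0.3 · 7.483 - 2.241
z_β = 0.004

Power = Φ(z_β) = Φ(0.004) ≈ 0.501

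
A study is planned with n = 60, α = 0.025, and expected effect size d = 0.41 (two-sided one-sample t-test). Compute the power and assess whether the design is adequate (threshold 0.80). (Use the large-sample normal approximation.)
Power ≈ 0.82; the study is adequately powered (power ≥ 0.80)

Power calculation (one-sample t-test, normal approximation):
z_β = d · √n - z_{α/2}
z_β = 0.41 · √60 - 2.241
z_β = 0.41 · 7.746 - 2.241
z_β = 0.934

Power = Φ(z_β) = Φ(0.934) ≈ 0.825

Effect size d = 0.41 is small by Cohen's convention (0.2/0.5/0.8).

Threshold: power ≥ 0.80 is conventionally adequate.
Power ≈ 0.82 → the study is adequately powered (power ≥ 0.80).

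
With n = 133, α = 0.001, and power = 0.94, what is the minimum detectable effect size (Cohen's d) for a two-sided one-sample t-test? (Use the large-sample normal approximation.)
d ≈ 0.42

Minimum detectable effect (one-sample t-test, normal approximation):
d = (z_{α/2} + z_β) / √n
d = (3.291 + 1.555) / √133
d = 4.845 / 11.533
d ≈ 0.42

By Cohen's convention (0.2 small / 0.5 medium / 0.8 large): small effect.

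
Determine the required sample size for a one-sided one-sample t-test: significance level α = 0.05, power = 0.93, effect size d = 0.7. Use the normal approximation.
n = 20

Sample size formula (one-sample t-test, normal approximation):
n = ((z_α + z_β) / d)²

z_α = 1.645 (for α = 0.05, one-sided)
z_β = 1.476 (for power = 0.93)
d = 0.7

n = ((1.645 + 1.476) / 0.7)²
n = (4.459)²
n ≈ 19.88
Round up to the next whole number: n = 20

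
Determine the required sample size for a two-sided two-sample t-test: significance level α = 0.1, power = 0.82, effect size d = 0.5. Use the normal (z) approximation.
n = 53 per group

Sample size formula (two-sample t-test, normal approximation):
n = 2 · ((z_{α/2} + z_β) / d)²

z_{α/2} = 1.645 (for α = 0.1, two-sided)
z_β = 0.915 (for power = 0.82)
d = 0.5

n = 2 · ((1.645 + 0.915) / 0.5)²
n = 2 · (5.120)²
n ≈ 52.43
Round up to the next whole number: n = 53 per group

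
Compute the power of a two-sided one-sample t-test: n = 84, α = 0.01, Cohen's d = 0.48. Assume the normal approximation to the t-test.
Power ≈ 0.97

Power calculation (one-sample t-test, normal approximation):
z_β = d · √n - z_{α/2}
z_β = 0.48 · √84 - 2.576
z_β = 0.48 · 9.165 - 2.576
z_β = 1.823

Power = Φ(z_β) = Φ(1.823) ≈ 0.966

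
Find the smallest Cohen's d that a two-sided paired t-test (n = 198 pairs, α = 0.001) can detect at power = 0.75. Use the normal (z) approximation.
d ≈ 0.28

Minimum detectable effect (paired t-test, normal approximation):
d = (z_{α/2} + z_β) / √n
d = (3.291 + 0.674) / √198
d = 3.965 / 14.071
d ≈ 0.28

By Cohen's convention (0.2 small / 0.5 medium / 0.8 large): small effect.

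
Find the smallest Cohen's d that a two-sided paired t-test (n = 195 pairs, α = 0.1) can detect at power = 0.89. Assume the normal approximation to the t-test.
d ≈ 0.21

Minimum detectable effect (paired t-test, normal approximation):
d = (z_{α/2} + z_β) / √n
d = (1.645 + 1.227) / √195
d = 2.871 / 13.964
d ≈ 0.21

By Cohen's convention (0.2 small / 0.5 medium / 0.8 large): small effect.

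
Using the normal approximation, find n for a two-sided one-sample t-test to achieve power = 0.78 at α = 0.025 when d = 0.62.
n = 24

Sample size formula (one-sample t-test, normal approximation):
n = ((z_{α/2} + z_β) / d)²

z_{α/2} = 2.241 (for α = 0.025, two-sided)
z_β = 0.772 (for power = 0.78)
d = 0.62

n = ((2.241 + 0.772) / 0.62)²
n = (4.860)²
n ≈ 23.62
Round up to the next whole number: n = 24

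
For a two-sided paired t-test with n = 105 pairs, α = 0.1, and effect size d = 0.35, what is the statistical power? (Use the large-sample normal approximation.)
Power ≈ 0.97

Power calculation (paired t-test, normal approximation):
z_β = d · √n - z_{α/2}
z_β = 0.35 · √105 - 1.645
z_β = 0.35 · 10.247 - 1.645
z_β = 1.942

Power = Φ(z_β) = Φ(1.942) ≈ 0.974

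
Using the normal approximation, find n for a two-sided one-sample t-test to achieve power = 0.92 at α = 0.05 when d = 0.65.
n = 27

Sample size formula (one-sample t-test, normal approximation):
n = ((z_{α/2} + z_β) / d)²

z_{α/2} = 1.960 (for α = 0.05, two-sided)
z_β = 1.405 (for power = 0.92)
d = 0.65

n = ((1.960 + 1.405) / 0.65)²
n = (5.177)²
n ≈ 26.80
Round up to the next whole number: n = 27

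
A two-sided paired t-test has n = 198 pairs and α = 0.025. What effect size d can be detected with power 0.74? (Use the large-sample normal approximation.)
d ≈ 0.21

Minimum detectable effect (paired t-test, normal approximation):
d = (z_{α/2} + z_β) / √n
d = (2.241 + 0.643) / √198
d = 2.885 / 14.071
d ≈ 0.21

By Cohen's convention (0.2 small / 0.5 medium / 0.8 large): small effect.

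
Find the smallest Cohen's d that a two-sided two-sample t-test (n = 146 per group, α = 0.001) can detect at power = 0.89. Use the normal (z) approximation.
d ≈ 0.53

Minimum detectable effect (two-sample t-test, normal approximation):
d = (z_{α/2} + z_β) / √(n/2)
d = (3.291 + 1.227) / √(146/2)
d = 4.517 / 8.544
d ≈ 0.53

By Cohen's convention (0.2 small / 0.5 medium / 0.8 large): medium effect.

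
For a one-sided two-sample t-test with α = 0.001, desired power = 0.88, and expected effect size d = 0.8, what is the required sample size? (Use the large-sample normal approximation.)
n = 57 per group

Sample size formula (two-sample t-test, normal approximation):
n = 2 · ((z_α + z_β) / d)²

z_α = 3.090 (for α = 0.001, one-sided)
z_β = 1.175 (for power = 0.88)
d = 0.8

n = 2 · ((3.090 + 1.175) / 0.8)²
n = 2 · (5.331)²
n ≈ 56.84
Round up to the next whole number: n = 57 per group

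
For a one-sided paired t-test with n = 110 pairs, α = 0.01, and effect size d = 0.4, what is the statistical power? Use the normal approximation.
Power ≈ 0.97

Power calculation (paired t-test, normal approximation):
z_β = d · √n - z_α
z_β = 0.4 · √110 - 2.326
z_β = 0.4 · 10.488 - 2.326
z_β = 1.869

Power = Φ(z_β) = Φ(1.869) ≈ 0.969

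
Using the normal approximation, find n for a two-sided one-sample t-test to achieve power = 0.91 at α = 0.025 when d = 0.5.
n = 52

Sample size formula (one-sample t-test, normal approximation):
n = ((z_{α/2} + z_β) / d)²

z_{α/2} = 2.241 (for α = 0.025, two-sided)
z_β = 1.341 (for power = 0.91)
d = 0.5

n = ((2.241 + 1.341) / 0.5)²
n = (7.164)²
n ≈ 51.32
Round up to the next whole number: n = 52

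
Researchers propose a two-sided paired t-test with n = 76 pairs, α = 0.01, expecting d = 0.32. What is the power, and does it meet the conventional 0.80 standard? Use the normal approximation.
Power ≈ 0.58; the study is underpowered (power < 0.80)

Power calculation (paired t-test, normal approximation):
z_β = d · √n - z_{α/2}
z_β = 0.32 · √76 - 2.576
z_β = 0.32 · 8.718 - 2.576
z_β = 0.214

Power = Φ(z_β) = Φ(0.214) ≈ 0.585

Effect size d = 0.32 is small by Cohen's convention (0.2/0.5/0.8).

Threshold: power ≥ 0.80 is conventionally adequate.
Power ≈ 0.58 → the study is underpowered (power < 0.80).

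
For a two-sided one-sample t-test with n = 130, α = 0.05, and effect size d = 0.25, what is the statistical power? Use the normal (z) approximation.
Power ≈ 0.81

Power calculation (one-sample t-test, normal approximation):
z_β = d · √n - z_{α/2}
z_β = 0.25 · √130 - 1.960
z_β = 0.25 · 11.402 - 1.960
z_β = 0.890

Power = Φ(z_β) = Φ(0.890) ≈ 0.813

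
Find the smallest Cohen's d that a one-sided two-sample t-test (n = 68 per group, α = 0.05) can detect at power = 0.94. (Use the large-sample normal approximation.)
d ≈ 0.55

Minimum detectable effect (two-sample t-test, normal approximation):
d = (z_α + z_β) / √(n/2)
d = (1.645 + 1.555) / √(68/2)
d = 3.200 / 5.831
d ≈ 0.55

By Cohen's convention (0.2 small / 0.5 medium / 0.8 large): medium effect.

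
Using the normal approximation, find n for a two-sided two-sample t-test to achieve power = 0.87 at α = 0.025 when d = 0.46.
n = 108 per group

Sample size formula (two-sample t-test, normal approximation):
n = 2 · ((z_{α/2} + z_β) / d)²

z_{α/2} = 2.241 (for α = 0.025, two-sided)
z_β = 1.126 (for power = 0.87)
d = 0.46

n = 2 · ((2.241 + 1.126) / 0.46)²
n = 2 · (7.320)²
n ≈ 107.16
Round up to the next whole number: n = 108 per group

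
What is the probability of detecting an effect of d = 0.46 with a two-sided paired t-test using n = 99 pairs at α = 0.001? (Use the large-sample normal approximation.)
Power ≈ 0.90

Power calculation (paired t-test, normal approximation):
z_β = d · √n - z_{α/2}
z_β = 0.46 · √99 - 3.291
z_β = 0.46 · 9.950 - 3.291
z_β = 1.286

Power = Φ(z_β) = Φ(1.286) ≈ 0.901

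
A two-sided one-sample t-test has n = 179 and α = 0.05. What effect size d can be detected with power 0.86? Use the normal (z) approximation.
d ≈ 0.23

Minimum detectable effect (one-sample t-test, normal approximation):
d = (z_{α/2} + z_β) / √n
d = (1.960 + 1.080) / √179
d = 3.040 / 13.379
d ≈ 0.23

By Cohen's convention (0.2 small / 0.5 medium / 0.8 large): small effect.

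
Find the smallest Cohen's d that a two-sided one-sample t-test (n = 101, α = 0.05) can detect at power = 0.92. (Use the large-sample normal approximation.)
d ≈ 0.33

Minimum detectable effect (one-sample t-test, normal approximation):
d = (z_{α/2} + z_β) / √n
d = (1.960 + 1.405) / √101
d = 3.365 / 10.050
d ≈ 0.33

By Cohen's convention (0.2 small / 0.5 medium / 0.8 large): small effect.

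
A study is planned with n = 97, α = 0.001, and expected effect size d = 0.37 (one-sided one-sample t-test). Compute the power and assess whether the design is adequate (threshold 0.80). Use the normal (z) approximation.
Power ≈ 0.71; the study is underpowered (power < 0.80)

Power calculation (one-sample t-test, normal approximation):
z_β = d · √n - z_α
z_β = 0.37 · √97 - 3.090
z_β = 0.37 · 9.849 - 3.090
z_β = 0.554

Power = Φ(z_β) = Φ(0.554) ≈ 0.710

Effect size d = 0.37 is small by Cohen's convention (0.2/0.5/0.8).

Threshold: power ≥ 0.80 is conventionally adequate.
Power ≈ 0.71 → the study is underpowered (power < 0.80).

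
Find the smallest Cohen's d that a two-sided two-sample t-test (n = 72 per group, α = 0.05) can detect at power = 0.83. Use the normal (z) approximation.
d ≈ 0.49

Minimum detectable effect (two-sample t-test, normal approximation):
d = (z_{α/2} + z_β) / √(n/2)
d = (1.960 + 0.954) / √(72/2)
d = 2.914 / 6.000
d ≈ 0.49

By Cohen's convention (0.2 small / 0.5 medium / 0.8 large): small effect.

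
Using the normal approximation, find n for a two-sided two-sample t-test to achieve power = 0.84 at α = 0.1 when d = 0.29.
n = 166 per group

Sample size formula (two-sample t-test, normal approximation):
n = 2 · ((z_{α/2} + z_β) / d)²

z_{α/2} = 1.645 (for α = 0.1, two-sided)
z_β = 0.994 (for power = 0.84)
d = 0.29

n = 2 · ((1.645 + 0.994) / 0.29)²
n = 2 · (9.100)²
n ≈ 165.62
Round up to the next whole number: n = 166 per group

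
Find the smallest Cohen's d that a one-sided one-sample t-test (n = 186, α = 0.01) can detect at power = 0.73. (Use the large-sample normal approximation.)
d ≈ 0.22

Minimum detectable effect (one-sample t-test, normal approximation):
d = (z_α + z_β) / √n
d = (2.326 + 0.613) / √186
d = 2.939 / 13.638
d ≈ 0.22

By Cohen's convention (0.2 small / 0.5 medium / 0.8 large): small effect.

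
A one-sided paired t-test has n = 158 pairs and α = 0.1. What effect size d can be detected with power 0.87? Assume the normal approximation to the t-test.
d ≈ 0.19

Minimum detectable effect (paired t-test, normal approximation):
d = (z_α + z_β) / √n
d = (1.282 + 1.126) / √158
d = 2.408 / 12.570
d ≈ 0.19

By Cohen's convention (0.2 small / 0.5 medium / 0.8 large): very small effect.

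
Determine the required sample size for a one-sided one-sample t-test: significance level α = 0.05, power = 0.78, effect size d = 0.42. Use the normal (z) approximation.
n = 34

Sample size formula (one-sample t-test, normal approximation):
n = ((z_α + z_β) / d)²

z_α = 1.645 (for α = 0.05, one-sided)
z_β = 0.772 (for power = 0.78)
d = 0.42

n = ((1.645 + 0.772) / 0.42)²
n = (5.755)²
n ≈ 33.12
Round up to the next whole number: n = 34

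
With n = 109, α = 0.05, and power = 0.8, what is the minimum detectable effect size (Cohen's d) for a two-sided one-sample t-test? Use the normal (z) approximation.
d ≈ 0.27

Minimum detectable effect (one-sample t-test, normal approximation):
d = (z_{α/2} + z_β) / √n
d = (1.960 + 0.842) / √109
d = 2.802 / 10.440
d ≈ 0.27

By Cohen's convention (0.2 small / 0.5 medium / 0.8 large): small effect.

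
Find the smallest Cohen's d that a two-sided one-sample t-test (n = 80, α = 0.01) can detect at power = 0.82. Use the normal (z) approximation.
d ≈ 0.39

Minimum detectable effect (one-sample t-test, normal approximation):
d = (z_{α/2} + z_β) / √n
d = (2.576 + 0.915) / √80
d = 3.491 / 8.944
d ≈ 0.39

By Cohen's convention (0.2 small / 0.5 medium / 0.8 large): small effect.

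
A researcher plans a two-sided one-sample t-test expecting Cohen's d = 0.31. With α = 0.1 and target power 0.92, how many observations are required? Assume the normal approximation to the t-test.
n = 97

Sample size formula (one-sample t-test, normal approximation):
n = ((z_{α/2} + z_β) / d)²

z_{α/2} = 1.645 (for α = 0.1, two-sided)
z_β = 1.405 (for power = 0.92)
d = 0.31

n = ((1.645 + 1.405) / 0.31)²
n = (9.839)²
n ≈ 96.81
Round up to the next whole number: n = 97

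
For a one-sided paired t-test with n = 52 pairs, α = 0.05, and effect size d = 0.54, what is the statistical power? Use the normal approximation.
Power ≈ 0.99

Power calculation (paired t-test, normal approximation):
z_β = d · √n - z_α
z_β = 0.54 · √52 - 1.645
z_β = 0.54 · 7.211 - 1.645
z_β = 2.249

Power = Φ(z_β) = Φ(2.249) ≈ 0.988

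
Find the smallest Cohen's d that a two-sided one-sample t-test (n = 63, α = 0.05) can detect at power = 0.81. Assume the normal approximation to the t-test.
d ≈ 0.36

Minimum detectable effect (one-sample t-test, normal approximation):
d = (z_{α/2} + z_β) / √n
d = (1.960 + 0.878) / √63
d = 2.838 / 7.937
d ≈ 0.36

By Cohen's convention (0.2 small / 0.5 medium / 0.8 large): small effect.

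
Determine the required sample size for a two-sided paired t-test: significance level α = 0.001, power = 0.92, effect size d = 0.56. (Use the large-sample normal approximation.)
n = 71 pairs

Sample size formula (paired t-test, normal approximation):
n = ((z_{α/2} + z_β) / d)²

z_{α/2} = 3.291 (for α = 0.001, two-sided)
z_β = 1.405 (for power = 0.92)
d = 0.56

n = ((3.291 + 1.405) / 0.56)²
n = (8.386)²
n ≈ 70.32
Round up to the next whole number: n = 71 pairs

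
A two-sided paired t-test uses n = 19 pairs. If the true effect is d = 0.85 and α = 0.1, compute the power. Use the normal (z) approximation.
Power ≈ 0.98

Power calculation (paired t-test, normal approximation):
z_β = d · √n - z_{α/2}
z_β = 0.85 · √19 - 1.645
z_β = 0.85 · 4.359 - 1.645
z_β = 2.060

Power = Φ(z_β) = Φ(2.060) ≈ 0.980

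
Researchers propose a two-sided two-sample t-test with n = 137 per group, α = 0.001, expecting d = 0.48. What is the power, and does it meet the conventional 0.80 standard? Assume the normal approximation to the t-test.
Power ≈ 0.75; the study is underpowered (power < 0.80)

Power calculation (two-sample t-test, normal approximation):
z_β = d · √(n/2) - z_{α/2}
z_β = 0.48 · √(137/2) - 3.291
z_β = 0.48 · 8.276 - 3.291
z_β = 0.682

Power = Φ(z_β) = Φ(0.682) ≈ 0.752

Effect size d = 0.48 is small by Cohen's convention (0.2/0.5/0.8).

Threshold: power ≥ 0.80 is conventionally adequate.
Power ≈ 0.75 → the study is underpowered (power < 0.80).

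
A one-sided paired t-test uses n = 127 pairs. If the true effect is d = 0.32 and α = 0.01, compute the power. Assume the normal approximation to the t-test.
Power ≈ 0.90

Power calculation (paired t-test, normal approximation):
z_β = d · √n - z_α
z_β = 0.32 · √127 - 2.326
z_β = 0.32 · 11.269 - 2.326
z_β = 1.280

Power = Φ(z_β) = Φ(1.280) ≈ 0.900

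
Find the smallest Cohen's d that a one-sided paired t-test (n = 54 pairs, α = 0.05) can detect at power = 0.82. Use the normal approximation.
d ≈ 0.35

Minimum detectable effect (paired t-test, normal approximation):
d = (z_α + z_β) / √n
d = (1.645 + 0.915) / √54
d = 2.560 / 7.348
d ≈ 0.35

By Cohen's convention (0.2 small / 0.5 medium / 0.8 large): small effect.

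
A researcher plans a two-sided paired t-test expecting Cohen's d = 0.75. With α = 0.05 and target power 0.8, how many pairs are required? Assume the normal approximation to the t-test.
n = 14 pairs

Sample size formula (paired t-test, normal approximation):
n = ((z_{α/2} + z_β) / d)²

z_{α/2} = 1.960 (for α = 0.05, two-sided)
z_β = 0.842 (for power = 0.8)
d = 0.75

n = ((1.960 + 0.842) / 0.75)²
n = (3.736)²
n ≈ 13.96
Round up to the next whole number: n = 14 pairs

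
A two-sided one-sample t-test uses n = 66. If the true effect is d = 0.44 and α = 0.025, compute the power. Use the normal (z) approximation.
Power ≈ 0.91

Power calculation (one-sample t-test, normal approximation):
z_β = d · √n - z_{α/2}
z_β = 0.44 · √66 - 2.241
z_β = 0.44 · 8.124 - 2.241
z_β = 1.333

Power = Φ(z_β) = Φ(1.333) ≈ 0.909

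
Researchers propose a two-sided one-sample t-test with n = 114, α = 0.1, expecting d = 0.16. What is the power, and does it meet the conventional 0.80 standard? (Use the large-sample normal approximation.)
Power ≈ 0.53; the study is underpowered (power < 0.80)

Power calculation (one-sample t-test, normal approximation):
z_β = d · √n - z_{α/2}
z_β = 0.16 · √114 - 1.645
z_β = 0.16 · 10.677 - 1.645
z_β = 0.063

Power = Φ(z_β) = Φ(0.063) ≈ 0.525

Effect size d = 0.16 is very small by Cohen's convention (0.2/0.5/0.8).

Threshold: power ≥ 0.80 is conventionally adequate.
Power ≈ 0.53 → the study is underpowered (power < 0.80).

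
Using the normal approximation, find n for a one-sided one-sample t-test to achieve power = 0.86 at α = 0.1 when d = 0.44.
n = 29

Sample size formula (one-sample t-test, normal approximation):
n = ((z_α + z_β) / d)²

z_α = 1.282 (for α = 0.1, one-sided)
z_β = 1.080 (for power = 0.86)
d = 0.44

n = ((1.282 + 1.080) / 0.44)²
n = (5.368)²
n ≈ 28.82
Round up to the next whole number: n = 29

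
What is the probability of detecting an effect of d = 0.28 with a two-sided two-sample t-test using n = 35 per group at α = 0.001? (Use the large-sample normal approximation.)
Power ≈ 0.02

Power calculation (two-sample t-test, normal approximation):
z_β = d · √(n/2) - z_{α/2}
z_β = 0.28 · √(35/2) - 3.291
z_β = 0.28 · 4.183 - 3.291
z_β = -2.119

Power = Φ(z_β) = Φ(-2.119) ≈ 0.017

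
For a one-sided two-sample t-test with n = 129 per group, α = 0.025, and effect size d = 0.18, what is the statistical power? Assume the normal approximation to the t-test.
Power ≈ 0.30

Power calculation (two-sample t-test, normal approximation):
z_β = d · √(n/2) - z_α
z_β = 0.18 · √(129/2) - 1.960
z_β = 0.18 · 8.031 - 1.960
z_β = -0.514

Power = Φ(z_β) = Φ(-0.514) ≈ 0.304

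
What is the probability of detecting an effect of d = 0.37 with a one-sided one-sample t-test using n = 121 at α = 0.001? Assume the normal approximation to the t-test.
Power ≈ 0.84

Power calculation (one-sample t-test, normal approximation):
z_β = d · √n - z_α
z_β = 0.37 · √121 - 3.090
z_β = 0.37 · 11.000 - 3.090
z_β = 0.980

Power = Φ(z_β) = Φ(0.980) ≈ 0.836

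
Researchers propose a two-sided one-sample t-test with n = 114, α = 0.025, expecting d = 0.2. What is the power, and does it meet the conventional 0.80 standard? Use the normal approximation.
Power ≈ 0.46; the study is underpowered (power < 0.80)

Power calculation (one-sample t-test, normal approximation):
z_β = d · √n - z_{α/2}
z_β = 0.2 · √114 - 2.241
z_β = 0.2 · 10.677 - 2.241
z_β = -0.106

Power = Φ(z_β) = Φ(-0.106) ≈ 0.458

Effect size d = 0.2 is small by Cohen's convention (0.2/0.5/0.8).

Threshold: power ≥ 0.80 is conventionally adequate.
Power ≈ 0.46 → the study is underpowered (power < 0.80).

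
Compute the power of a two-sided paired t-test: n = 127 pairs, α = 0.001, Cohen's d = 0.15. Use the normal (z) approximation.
Power ≈ 0.05

Power calculation (paired t-test, normal approximation):
z_β = d · √n - z_{α/2}
z_β = 0.15 · √127 - 3.291
z_β = 0.15 · 11.269 - 3.291
z_β = -1.600

Power = Φ(z_β) = Φ(-1.600) ≈ 0.055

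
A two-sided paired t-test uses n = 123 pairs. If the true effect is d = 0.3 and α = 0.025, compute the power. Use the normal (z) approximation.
Power ≈ 0.86

Power calculation (paired t-test, normal approximation):
z_β = d · √n - z_{α/2}
z_β = 0.3 · √123 - 2.241
z_β = 0.3 · 11.091 - 2.241
z_β = 1.086

Power = Φ(z_β) = Φ(1.086) ≈ 0.861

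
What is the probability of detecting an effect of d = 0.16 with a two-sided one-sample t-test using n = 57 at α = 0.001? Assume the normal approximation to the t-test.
Power ≈ 0.02

Power calculation (one-sample t-test, normal approximation):
z_β = d · √n - z_{α/2}
z_β = 0.16 · √57 - 3.291
z_β = 0.16 · 7.550 - 3.291
z_β = -2.083

Power = Φ(z_β) = Φ(-2.083) ≈ 0.019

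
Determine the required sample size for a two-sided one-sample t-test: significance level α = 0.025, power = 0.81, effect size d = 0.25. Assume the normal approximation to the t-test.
n = 156

Sample size formula (one-sample t-test, normal approximation):
n = ((z_{α/2} + z_β) / d)²

z_{α/2} = 2.241 (for α = 0.025, two-sided)
z_β = 0.878 (for power = 0.81)
d = 0.25

n = ((2.241 + 0.878) / 0.25)²
n = (12.476)²
n ≈ 155.65
Round up to the next whole number: n = 156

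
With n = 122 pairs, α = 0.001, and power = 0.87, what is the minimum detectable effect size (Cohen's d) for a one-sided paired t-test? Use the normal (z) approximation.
d ≈ 0.38

Minimum detectable effect (paired t-test, normal approximation):
d = (z_α + z_β) / √n
d = (3.090 + 1.126) / √122
d = 4.217 / 11.045
d ≈ 0.38

By Cohen's convention (0.2 small / 0.5 medium / 0.8 large): small effect.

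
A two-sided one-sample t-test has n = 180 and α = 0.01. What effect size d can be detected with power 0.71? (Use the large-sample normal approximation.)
d ≈ 0.23

Minimum detectable effect (one-sample t-test, normal approximation):
d = (z_{α/2} + z_β) / √n
d = (2.576 + 0.553) / √180
d = 3.129 / 13.416
d ≈ 0.23

By Cohen's convention (0.2 small / 0.5 medium / 0.8 large): small effect.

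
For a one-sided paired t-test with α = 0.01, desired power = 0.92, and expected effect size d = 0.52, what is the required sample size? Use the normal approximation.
n = 52 pairs

Sample size formula (paired t-test, normal approximation):
n = ((z_α + z_β) / d)²

z_α = 2.326 (for α = 0.01, one-sided)
z_β = 1.405 (for power = 0.92)
d = 0.52

n = ((2.326 + 1.405) / 0.52)²
n = (7.175)²
n ≈ 51.48
Round up to the next whole number: n = 52 pairs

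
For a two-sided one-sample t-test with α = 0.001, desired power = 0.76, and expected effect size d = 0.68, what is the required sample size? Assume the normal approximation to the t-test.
n = 35

Sample size formula (one-sample t-test, normal approximation):
n = ((z_{α/2} + z_β) / d)²

z_{α/2} = 3.291 (for α = 0.001, two-sided)
z_β = 0.706 (for power = 0.76)
d = 0.68

n = ((3.291 + 0.706) / 0.68)²
n = (5.878)²
n ≈ 34.55
Round up to the next whole number: n = 35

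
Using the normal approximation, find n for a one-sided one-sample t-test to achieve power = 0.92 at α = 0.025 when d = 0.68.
n = 25

Sample size formula (one-sample t-test, normal approximation):
n = ((z_α + z_β) / d)²

z_α = 1.960 (for α = 0.025, one-sided)
z_β = 1.405 (for power = 0.92)
d = 0.68

n = ((1.960 + 1.405) / 0.68)²
n = (4.949)²
n ≈ 24.49
Round up to the next whole number: n = 25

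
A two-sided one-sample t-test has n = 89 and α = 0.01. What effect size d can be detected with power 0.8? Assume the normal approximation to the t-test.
d ≈ 0.36

Minimum detectable effect (one-sample t-test, normal approximation):
d = (z_{α/2} + z_β) / √n
d = (2.576 + 0.842) / √89
d = 3.417 / 9.434
d ≈ 0.36

By Cohen's convention (0.2 small / 0.5 medium / 0.8 large): small effect.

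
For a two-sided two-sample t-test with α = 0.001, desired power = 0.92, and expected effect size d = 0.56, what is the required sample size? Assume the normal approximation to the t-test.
n = 141 per group

Sample size formula (two-sample t-test, normal approximation):
n = 2 · ((z_{α/2} + z_β) / d)²

z_{α/2} = 3.291 (for α = 0.001, two-sided)
z_β = 1.405 (for power = 0.92)
d = 0.56

n = 2 · ((3.291 + 1.405) / 0.56)²
n = 2 · (8.386)²
n ≈ 140.65
Round up to the next whole number: n = 141 per group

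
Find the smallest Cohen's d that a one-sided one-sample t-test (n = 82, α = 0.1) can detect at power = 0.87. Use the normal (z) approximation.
d ≈ 0.27

Minimum detectable effect (one-sample t-test, normal approximation):
d = (z_α + z_β) / √n
d = (1.282 + 1.126) / √82
d = 2.408 / 9.055
d ≈ 0.27

By Cohen's convention (0.2 small / 0.5 medium / 0.8 large): small effect.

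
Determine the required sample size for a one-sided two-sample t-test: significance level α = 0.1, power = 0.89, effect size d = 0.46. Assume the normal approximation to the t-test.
n = 60 per group

Sample size formula (two-sample t-test, normal approximation):
n = 2 · ((z_α + z_β) / d)²

z_α = 1.282 (for α = 0.1, one-sided)
z_β = 1.227 (for power = 0.89)
d = 0.46

n = 2 · ((1.282 + 1.227) / 0.46)²
n = 2 · (5.454)²
n ≈ 59.49
Round up to the next whole number: n = 60 per group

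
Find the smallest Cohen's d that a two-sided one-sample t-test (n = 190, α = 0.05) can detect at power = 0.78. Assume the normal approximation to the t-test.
d ≈ 0.20

Minimum detectable effect (one-sample t-test, normal approximation):
d = (z_{α/2} + z_β) / √n
d = (1.960 + 0.772) / √190
d = 2.732 / 13.784
d ≈ 0.20

By Cohen's convention (0.2 small / 0.5 medium / 0.8 large): small effect.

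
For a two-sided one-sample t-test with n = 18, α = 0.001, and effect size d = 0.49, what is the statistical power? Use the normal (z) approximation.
Power ≈ 0.11

Power calculation (one-sample t-test, normal approximation):
z_β = d · √n - z_{α/2}
z_β = 0.49 · √18 - 3.291
z_β = 0.49 · 4.243 - 3.291
z_β = -1.212

Power = Φ(z_β) = Φ(-1.212) ≈ 0.113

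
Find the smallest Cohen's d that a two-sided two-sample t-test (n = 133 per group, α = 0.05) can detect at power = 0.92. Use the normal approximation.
d ≈ 0.41

Minimum detectable effect (two-sample t-test, normal approximation):
d = (z_{α/2} + z_β) / √(n/2)
d = (1.960 + 1.405) / √(133/2)
d = 3.365 / 8.155
d ≈ 0.41

By Cohen's convention (0.2 small / 0.5 medium / 0.8 large): small effect.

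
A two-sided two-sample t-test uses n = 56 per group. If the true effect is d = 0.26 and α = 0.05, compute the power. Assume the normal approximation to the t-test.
Power ≈ 0.28

Power calculation (two-sample t-test, normal approximation):
z_β = d · √(n/2) - z_{α/2}
z_β = 0.26 · √(56/2) - 1.960
z_β = 0.26 · 5.292 - 1.960
z_β = -0.584

Power = Φ(z_β) = Φ(-0.584) ≈ 0.280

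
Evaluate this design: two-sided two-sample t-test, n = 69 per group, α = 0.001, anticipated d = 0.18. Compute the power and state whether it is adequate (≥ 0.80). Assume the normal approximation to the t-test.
Power ≈ 0.01; the study is underpowered (power < 0.80)

Power calculation (two-sample t-test, normal approximation):
z_β = d · √(n/2) - z_{α/2}
z_β = 0.18 · √(69/2) - 3.291
z_β = 0.18 · 5.874 - 3.291
z_β = -2.233

Power = Φ(z_β) = Φ(-2.233) ≈ 0.013

Effect size d = 0.18 is very small by Cohen's convention (0.2/0.5/0.8).

Threshold: power ≥ 0.80 is conventionally adequate.
Power ≈ 0.01 → the study is underpowered (power < 0.80).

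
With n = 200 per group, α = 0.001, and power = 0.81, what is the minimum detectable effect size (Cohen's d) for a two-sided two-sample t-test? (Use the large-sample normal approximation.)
d ≈ 0.42

Minimum detectable effect (two-sample t-test, normal approximation):
d = (z_{α/2} + z_β) / √(n/2)
d = (3.291 + 0.878) / √(200/2)
d = 4.168 / 10.000
d ≈ 0.42

By Cohen's convention (0.2 small / 0.5 medium / 0.8 large): small effect.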